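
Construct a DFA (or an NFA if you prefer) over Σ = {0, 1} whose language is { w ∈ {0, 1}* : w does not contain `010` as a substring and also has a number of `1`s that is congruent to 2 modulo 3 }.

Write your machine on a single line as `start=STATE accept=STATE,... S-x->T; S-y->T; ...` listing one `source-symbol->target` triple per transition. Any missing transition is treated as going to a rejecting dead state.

Run two small machines in parallel and take their product. The first has 4 states tracking partial matches of the forbidden pattern `010`; the second has 3 states tracking the count of `1`s modulo 3. A product state is a pair (one from each), accepting exactly when both do. After merging equivalent states the machine shrinks.
A 10-state machine:
       0  1 
>  A   B  C 
   B   B  D 
   C   E  F 
   D   G  F 
   E   E  H 
 * F   I  A 
   G   G  G 
 * H   G  A 
 * I   I  J 
   J   G  C 
(> = start, * = accepting)

start=A; accept=F,H,I; A-0->B; A-1->C; B-0->B; B-1->D; C-0->E; C-1->F; D-0->G; D-1->F; E-0->E; E-1->H; F-0->I; F-1->A; G-0->G; G-1->G; H-0->G; H-1->A; I-0->I; I-1->J; J-0->G; J-1->C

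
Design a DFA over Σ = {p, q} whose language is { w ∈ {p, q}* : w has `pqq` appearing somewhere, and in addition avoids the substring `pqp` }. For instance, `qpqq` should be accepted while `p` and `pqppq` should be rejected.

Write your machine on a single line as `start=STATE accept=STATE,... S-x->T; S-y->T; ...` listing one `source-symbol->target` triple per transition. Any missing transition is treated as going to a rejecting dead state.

start=A; accept=E,G,I; A-p->B; A-q->A; B-p->B; B-q->C; C-p->D; C-q->E; D-p->D; D-q->F; E-p->G; E-q->E; F-p->D; F-q->H; G-p->G; G-q->I; H-p->H; H-q->H; I-p->H; I-q->E

Handle the two conditions separately and then intersect. One (4 states) tracks whether and how much of `pqq` has been seen; the other (4 states) tracks partial matches of the forbidden pattern `pqp`. Each combined state is a pair, one component from each; accept when both components accept.
A 9-state machine:
       p  q 
>  A   B  A 
   B   B  C 
   C   D  E 
   D   D  F 
 * E   G  E 
   F   D  H 
 * G   G  I 
   H   H  H 
 * I   H  E 
(> = start, * = accepting)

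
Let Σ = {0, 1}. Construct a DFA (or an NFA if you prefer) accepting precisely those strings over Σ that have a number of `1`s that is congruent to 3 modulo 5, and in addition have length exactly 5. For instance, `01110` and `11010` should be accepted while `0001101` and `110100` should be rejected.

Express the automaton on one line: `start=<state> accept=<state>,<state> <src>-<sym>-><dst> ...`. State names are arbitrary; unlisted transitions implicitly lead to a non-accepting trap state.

Build one automaton per condition and run them in lockstep. One (5 states) tracks the count of `1`s modulo 5; the other (7 states) tracks the input length, saturating at 6. Each combined state is a pair, one component from each; accept when both components accept. Equivalent product states are then merged.
A 13-state machine:
          0    1  
>  S0     S1   S2 
   S1     S3   S4 
   S2     S4   S5 
   S3     S6   S7 
   S4     S7   S8 
   S5     S8   S9 
   S6     S6   S6 
   S7     S6  S10 
   S8    S10  S11 
   S9    S11   S6 
   S10    S6  S12 
   S11   S12   S6 
 * S12    S6   S6 
(> = start, * = accepting)

start=S0 accept=S12 S0-0->S1 S0-1->S2 S1-0->S3 S1-1->S4 S2-0->S4 S2-1->S5 S3-0->S6 S3-1->S7 S4-0->S7 S4-1->S8 S5-0->S8 S5-1->S9 S6-0->S6 S6-1->S6 S7-0->S6 S7-1->S10 S8-0->S10 S8-1->S11 S9-0->S11 S9-1->S6 S10-0->S6 S10-1->S12 S11-0->S12 S11-1->S6 S12-0->S6 S12-1->S6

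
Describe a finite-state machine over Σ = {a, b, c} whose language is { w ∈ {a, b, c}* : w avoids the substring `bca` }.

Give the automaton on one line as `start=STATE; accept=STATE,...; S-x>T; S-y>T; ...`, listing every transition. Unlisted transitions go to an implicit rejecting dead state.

start=s0; accept=s0,s1,s2; s0-a>s0; s0-b>s1; s0-c>s0; s1-a>s0; s1-b>s1; s1-c>s2; s2-a>s3; s2-b>s1; s2-c>s0; s3-a>s3; s3-b>s3; s3-c>s3

This is the complement of 'contains `bca`'. Use the same substring-matching states — s0 through s3 holding how much of `bca` has just been matched — but flip the accepting set: everything except the trap s3 accepts.
With 4 states:
        a   b   c  
>* s0   s0  s1  s0 
 * s1   s0  s1  s2 
 * s2   s3  s1  s0 
   s3   s3  s3  s3 
(> = start, * = accepting)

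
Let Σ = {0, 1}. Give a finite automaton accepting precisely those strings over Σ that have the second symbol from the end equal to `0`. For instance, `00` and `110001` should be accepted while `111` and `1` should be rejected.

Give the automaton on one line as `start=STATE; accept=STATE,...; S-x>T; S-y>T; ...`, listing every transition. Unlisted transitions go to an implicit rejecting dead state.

start=S0; accept=S3,S4; S0-0>S1; S0-1>S2; S1-0>S3; S1-1>S4; S2-0>S5; S2-1>S6; S3-0>S3; S3-1>S4; S4-0>S5; S4-1>S6; S5-0>S3; S5-1>S4; S6-0>S5; S6-1>S6

Because acceptance depends on a position counted from the end, the machine has to buffer the most recent 2 symbols. Make each state the string of the last up-to-2 symbols read; on input `x` shift the window left and append `x`. Accept when the buffered window has length 2 and begins with `0`.
A 7-state machine:
        0   1  
>  S0   S1  S2 
   S1   S3  S4 
   S2   S5  S6 
 * S3   S3  S4 
 * S4   S5  S6 
   S5   S3  S4 
   S6   S5  S6 
(> = start, * = accepting)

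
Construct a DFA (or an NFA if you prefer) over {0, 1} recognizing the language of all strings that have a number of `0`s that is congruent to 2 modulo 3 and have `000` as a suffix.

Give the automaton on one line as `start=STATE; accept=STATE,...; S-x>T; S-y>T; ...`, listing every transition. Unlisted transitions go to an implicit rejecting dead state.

start=S0; accept=S5; S0-0>S1; S0-1>S0; S1-0>S2; S1-1>S1; S2-0>S3; S2-1>S2; S3-0>S4; S3-1>S0; S4-0>S5; S4-1>S1; S5-0>S3; S5-1>S2

Handle the two conditions separately and then intersect. One (3 states) tracks the count of `0`s modulo 3; the other (4 states) tracks how much of the suffix `000` has currently been matched. Each combined state is a pair, one component from each; accept when both components accept. After merging equivalent states the machine shrinks.
A 6-state machine:
        0   1  
>  S0   S1  S0 
   S1   S2  S1 
   S2   S3  S2 
   S3   S4  S0 
   S4   S5  S1 
 * S5   S3  S2 
(> = start, * = accepting)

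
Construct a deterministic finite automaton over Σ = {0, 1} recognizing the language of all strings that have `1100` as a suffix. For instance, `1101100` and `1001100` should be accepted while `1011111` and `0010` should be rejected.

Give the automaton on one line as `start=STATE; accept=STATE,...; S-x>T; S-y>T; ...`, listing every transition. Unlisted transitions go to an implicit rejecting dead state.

Let each state record the length of the longest suffix of the input read so far that is also a prefix of `1100`. q1 means the last symbol is `1`; q2 means the last 2 symbols are `11`; q3 means the last 3 symbols are `110`; q4 means the last 4 symbols are `1100`. Accept only at q4, where the string currently ends in `1100`.
        0   1  
>  q0   q0  q1 
   q1   q0  q2 
   q2   q3  q2 
   q3   q4  q1 
 * q4   q0  q1 
(> = start, * = accepting)

start=q0; accept=q4; q0-0>q0; q0-1>q1; q1-0>q0; q1-1>q2; q2-0>q3; q2-1>q2; q3-0>q4; q3-1>q1; q4-0>q0; q4-1>q1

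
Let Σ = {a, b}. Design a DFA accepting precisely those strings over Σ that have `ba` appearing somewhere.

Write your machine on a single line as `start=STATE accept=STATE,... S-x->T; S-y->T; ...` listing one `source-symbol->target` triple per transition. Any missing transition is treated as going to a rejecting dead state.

States S0..S1 record the length of the longest prefix of `ba` that matches the current input suffix. Reaching S2 means `ba` has been seen, and we stay there forever. Accept from S2.
With 3 states:
        a   b  
>  S0   S0  S1 
   S1   S2  S1 
 * S2   S2  S2 
(> = start, * = accepting)

start=S0; accept=S2; S0-a->S0; S0-b->S1; S1-a->S2; S1-b->S1; S2-a->S2; S2-b->S2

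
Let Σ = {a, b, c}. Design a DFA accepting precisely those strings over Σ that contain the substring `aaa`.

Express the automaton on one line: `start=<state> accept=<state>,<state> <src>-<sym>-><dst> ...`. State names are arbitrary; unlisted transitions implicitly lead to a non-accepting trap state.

Track how much of `aaa` has been matched so far: state s0 is no progress, s3 is the absorbing accept state reached once `aaa` has occurred. Intermediate states record partial matches; on a mismatch, fall back to the longest reusable overlap.
4 states suffice.
        a   b   c  
>  s0   s1  s0  s0 
   s1   s2  s0  s0 
   s2   s3  s0  s0 
 * s3   s3  s3  s3 
(> = start, * = accepting)

start=s0 accept=s3 s0-a->s1 s0-b->s0 s0-c->s0 s1-a->s2 s1-b->s0 s1-c->s0 s2-a->s3 s2-b->s0 s2-c->s0 s3-a->s3 s3-b->s3 s3-c->s3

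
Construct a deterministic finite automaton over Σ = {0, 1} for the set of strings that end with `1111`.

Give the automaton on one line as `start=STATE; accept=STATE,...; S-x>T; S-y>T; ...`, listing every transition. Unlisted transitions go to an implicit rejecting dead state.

Remember how much of `1111` the current input suffix matches. State A means no match yet; B means the last symbol is `1`; C means the last 2 symbols are `11`; D means the last 3 symbols are `111`; E means the last 4 symbols are `1111`. Only E accepts. On a mismatch, fall back to the longest proper suffix that is still a prefix of `1111`.
       0  1 
>  A   A  B 
   B   A  C 
   C   A  D 
   D   A  E 
 * E   A  E 
(> = start, * = accepting)

start=A; accept=E; A-0>A; A-1>B; B-0>A; B-1>C; C-0>A; C-1>D; D-0>A; D-1>E; E-0>A; E-1>E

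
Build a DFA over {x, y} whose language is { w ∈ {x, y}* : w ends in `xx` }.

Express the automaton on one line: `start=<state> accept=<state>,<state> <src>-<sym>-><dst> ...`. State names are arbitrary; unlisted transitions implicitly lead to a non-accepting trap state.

Let each state record the length of the longest suffix of the input read so far that is also a prefix of `xx`. q1 means the last symbol is `x`; q2 means the last 2 symbols are `xx`. Accept only at q2, where the string currently ends in `xx`.
3 states suffice.
        x   y  
>  q0   q1  q0 
   q1   q2  q0 
 * q2   q2  q0 
(> = start, * = accepting)

start=q0 accept=q2 q0-x->q1 q0-y->q0 q1-x->q2 q1-y->q0 q2-x->q2 q2-y->q0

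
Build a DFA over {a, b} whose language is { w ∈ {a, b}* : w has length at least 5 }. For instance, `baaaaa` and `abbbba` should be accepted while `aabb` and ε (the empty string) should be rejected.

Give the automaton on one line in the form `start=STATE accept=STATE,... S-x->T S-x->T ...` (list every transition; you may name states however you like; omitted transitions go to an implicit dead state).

start=q0 accept=q5,q6 q0-a->q1 q0-b->q1 q1-a->q2 q1-b->q2 q2-a->q3 q2-b->q3 q3-a->q4 q3-b->q4 q4-a->q5 q4-b->q5 q5-a->q6 q5-b->q6 q6-a->q6 q6-b->q6

Count input length up to 6: every symbol moves from q0 toward q6, which means 'more than 5' and absorbs. Accept from {q5, q6}.
        a   b  
>  q0   q1  q1 
   q1   q2  q2 
   q2   q3  q3 
   q3   q4  q4 
   q4   q5  q5 
 * q5   q6  q6 
 * q6   q6  q6 
(> = start, * = accepting)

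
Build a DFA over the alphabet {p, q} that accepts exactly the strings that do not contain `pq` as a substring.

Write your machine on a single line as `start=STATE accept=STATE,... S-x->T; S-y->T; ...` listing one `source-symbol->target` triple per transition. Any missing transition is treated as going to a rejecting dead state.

start=s0; accept=s0,s1; s0-p->s1; s0-q->s0; s1-p->s1; s1-q->s2; s2-p->s2; s2-q->s2

This is the complement of 'contains `pq`'. Use the same substring-matching states — s0 through s2 holding how much of `pq` has just been matched — but flip the accepting set: everything except the trap s2 accepts.
3 states suffice.
        p   q  
>* s0   s1  s0 
 * s1   s1  s2 
   s2   s2  s2 
(> = start, * = accepting)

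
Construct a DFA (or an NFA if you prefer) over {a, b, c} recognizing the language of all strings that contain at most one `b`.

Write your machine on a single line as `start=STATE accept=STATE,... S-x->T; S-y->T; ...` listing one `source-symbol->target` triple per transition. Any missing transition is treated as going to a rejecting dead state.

Count `b`s, saturating at 2: state q0 means no `b` yet, q1 means one `b` seen, q2 means more than one. Each `b` increments (capped at q2); other symbols loop. Accept from {q0, q1}.
3 states suffice.
        a   b   c  
>* q0   q0  q1  q0 
 * q1   q1  q2  q1 
   q2   q2  q2  q2 
(> = start, * = accepting)

start=q0; accept=q0,q1; q0-a->q0; q0-b->q1; q0-c->q0; q1-a->q1; q1-b->q2; q1-c->q1; q2-a->q2; q2-b->q2; q2-c->q2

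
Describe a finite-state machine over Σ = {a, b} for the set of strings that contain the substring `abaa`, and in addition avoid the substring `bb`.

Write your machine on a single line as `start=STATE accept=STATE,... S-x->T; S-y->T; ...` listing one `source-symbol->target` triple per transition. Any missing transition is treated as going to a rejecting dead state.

start=q0; accept=q7,q9; q0-a->q1; q0-b->q2; q1-a->q1; q1-b->q3; q2-a->q1; q2-b->q4; q3-a->q5; q3-b->q4; q4-a->q6; q4-b->q4; q5-a->q7; q5-b->q3; q6-a->q6; q6-b->q8; q7-a->q7; q7-b->q9; q8-a->q10; q8-b->q4; q9-a->q7; q9-b->q11; q10-a->q11; q10-b->q8; q11-a->q11; q11-b->q11

Build one automaton per condition and run them in lockstep. The first has 5 states tracking whether and how much of `abaa` has been seen; the second has 3 states tracking partial matches of the forbidden pattern `bb`. A product state is a pair (one from each), accepting exactly when both do.
12 states suffice.
          a    b  
>  q0     q1   q2 
   q1     q1   q3 
   q2     q1   q4 
   q3     q5   q4 
   q4     q6   q4 
   q5     q7   q3 
   q6     q6   q8 
 * q7     q7   q9 
   q8    q10   q4 
 * q9     q7  q11 
   q10   q11   q8 
   q11   q11  q11 
(> = start, * = accepting)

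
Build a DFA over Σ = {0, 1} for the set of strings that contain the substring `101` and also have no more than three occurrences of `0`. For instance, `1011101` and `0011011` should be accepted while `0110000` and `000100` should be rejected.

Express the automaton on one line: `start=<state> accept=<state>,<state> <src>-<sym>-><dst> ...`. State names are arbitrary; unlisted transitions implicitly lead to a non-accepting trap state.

start=q0 accept=q9,q11,q12 q0-0->q1 q0-1->q2 q1-0->q3 q1-1->q4 q2-0->q5 q2-1->q2 q3-0->q6 q3-1->q7 q4-0->q8 q4-1->q4 q5-0->q3 q5-1->q9 q6-0->q6 q6-1->q6 q7-0->q10 q7-1->q7 q8-0->q6 q8-1->q11 q9-0->q11 q9-1->q9 q10-0->q6 q10-1->q12 q11-0->q12 q11-1->q11 q12-0->q6 q12-1->q12

Build one automaton per condition and run them in lockstep. The first has 4 states tracking whether and how much of `101` has been seen; the second has 5 states tracking the count of `0`s, saturating at 4. A product state is a pair (one from each), accepting exactly when both do. Equivalent product states are then merged.
A 13-state machine:
          0    1  
>  q0     q1   q2 
   q1     q3   q4 
   q2     q5   q2 
   q3     q6   q7 
   q4     q8   q4 
   q5     q3   q9 
   q6     q6   q6 
   q7    q10   q7 
   q8     q6  q11 
 * q9    q11   q9 
   q10    q6  q12 
 * q11   q12  q11 
 * q12    q6  q12 
(> = start, * = accepting)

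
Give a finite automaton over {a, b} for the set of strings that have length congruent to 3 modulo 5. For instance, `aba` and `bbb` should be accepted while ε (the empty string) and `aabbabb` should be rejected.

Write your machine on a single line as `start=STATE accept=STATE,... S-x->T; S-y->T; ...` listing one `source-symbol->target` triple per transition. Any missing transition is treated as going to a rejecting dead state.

start=q0; accept=q3; q0-a->q1; q0-b->q1; q1-a->q2; q1-b->q2; q2-a->q3; q2-b->q3; q3-a->q4; q3-b->q4; q4-a->q0; q4-b->q0

Only the length mod 5 matters, so use a 5-cycle: from any state, every input symbol moves to the next state, wrapping q4 back to q0. Mark q3 accepting.
With 5 states:
        a   b  
>  q0   q1  q1 
   q1   q2  q2 
   q2   q3  q3 
 * q3   q4  q4 
   q4   q0  q0 
(> = start, * = accepting)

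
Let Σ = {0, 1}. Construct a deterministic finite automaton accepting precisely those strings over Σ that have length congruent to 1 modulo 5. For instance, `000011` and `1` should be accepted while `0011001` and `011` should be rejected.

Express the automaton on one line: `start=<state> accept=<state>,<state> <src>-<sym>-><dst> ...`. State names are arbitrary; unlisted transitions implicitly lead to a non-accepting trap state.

start=s0 accept=s1 s0-0->s1 s0-1->s1 s1-0->s2 s1-1->s2 s2-0->s3 s2-1->s3 s3-0->s4 s3-1->s4 s4-0->s0 s4-1->s0

Count input length modulo 5: every symbol advances one step around the cycle s0 → s1 → s2 → s3 → s4 → s0. Accept at s1.
With 5 states:
        0   1  
>  s0   s1  s1 
 * s1   s2  s2 
   s2   s3  s3 
   s3   s4  s4 
   s4   s0  s0 
(> = start, * = accepting)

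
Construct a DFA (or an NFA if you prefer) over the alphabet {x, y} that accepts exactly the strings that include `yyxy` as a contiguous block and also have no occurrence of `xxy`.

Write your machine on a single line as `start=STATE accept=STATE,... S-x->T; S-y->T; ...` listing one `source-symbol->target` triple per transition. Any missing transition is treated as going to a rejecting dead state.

Build one automaton per condition and run them in lockstep. One (5 states) tracks whether and how much of `yyxy` has been seen; the other (4 states) tracks partial matches of the forbidden pattern `xxy`. Each combined state is a pair, one component from each; accept when both components accept.
With 14 states:
       x  y 
>  A   B  C 
   B   D  C 
   C   B  E 
   D   D  F 
   E   G  E 
   F   H  I 
   G   D  J 
   H   H  F 
   I   K  I 
 * J   L  J 
   K   H  M 
 * L   N  J 
   M   M  M 
 * N   N  M 
(> = start, * = accepting)

start=A; accept=J,L,N; A-x->B; A-y->C; B-x->D; B-y->C; C-x->B; C-y->E; D-x->D; D-y->F; E-x->G; E-y->E; F-x->H; F-y->I; G-x->D; G-y->J; H-x->H; H-y->F; I-x->K; I-y->I; J-x->L; J-y->J; K-x->H; K-y->M; L-x->N; L-y->J; M-x->M; M-y->M; N-x->N; N-y->M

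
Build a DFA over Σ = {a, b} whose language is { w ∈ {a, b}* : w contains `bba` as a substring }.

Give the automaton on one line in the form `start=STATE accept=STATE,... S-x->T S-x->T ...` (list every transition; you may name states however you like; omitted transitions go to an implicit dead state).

start=q0 accept=q3 q0-a->q0 q0-b->q1 q1-a->q0 q1-b->q2 q2-a->q3 q2-b->q2 q3-a->q3 q3-b->q3

States q0..q2 record the length of the longest prefix of `bba` that matches the current input suffix. Reaching q3 means `bba` has been seen, and we stay there forever. Accept from q3.
4 states suffice.
        a   b  
>  q0   q0  q1 
   q1   q0  q2 
   q2   q3  q2 
 * q3   q3  q3 
(> = start, * = accepting)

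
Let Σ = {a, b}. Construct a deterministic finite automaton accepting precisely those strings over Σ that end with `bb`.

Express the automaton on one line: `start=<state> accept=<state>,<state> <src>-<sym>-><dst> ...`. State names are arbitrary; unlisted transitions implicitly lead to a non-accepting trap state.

start=q0 accept=q2 q0-a->q0 q0-b->q1 q1-a->q0 q1-b->q2 q2-a->q0 q2-b->q2

Let each state record the length of the longest suffix of the input read so far that is also a prefix of `bb`. q1 means the last symbol is `b`; q2 means the last 2 symbols are `bb`. Accept only at q2, where the string currently ends in `bb`.
3 states suffice.
        a   b  
>  q0   q0  q1 
   q1   q0  q2 
 * q2   q0  q2 
(> = start, * = accepting)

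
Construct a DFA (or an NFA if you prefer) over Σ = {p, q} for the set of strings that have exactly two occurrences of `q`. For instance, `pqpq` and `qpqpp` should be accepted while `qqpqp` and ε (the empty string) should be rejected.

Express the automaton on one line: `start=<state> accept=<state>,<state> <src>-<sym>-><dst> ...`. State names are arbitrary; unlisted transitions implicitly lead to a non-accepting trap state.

start=S0 accept=S2 S0-p->S0 S0-q->S1 S1-p->S1 S1-q->S2 S2-p->S2 S2-q->S3 S3-p->S3 S3-q->S3

Only the number of `q`s matters, and only up to 3. Make a chain S0 → S1 → S2 → S3 advanced by each `q` (with S3 absorbing); every other symbol self-loops. The accepting set is {S2}.
A 4-state machine:
        p   q  
>  S0   S0  S1 
   S1   S1  S2 
 * S2   S2  S3 
   S3   S3  S3 
(> = start, * = accepting)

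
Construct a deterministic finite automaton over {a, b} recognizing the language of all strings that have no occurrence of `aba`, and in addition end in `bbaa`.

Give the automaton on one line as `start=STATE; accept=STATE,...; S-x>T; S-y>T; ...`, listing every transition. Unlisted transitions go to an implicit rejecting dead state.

start=q0; accept=q8; q0-a>q1; q0-b>q2; q1-a>q1; q1-b>q3; q2-a>q1; q2-b>q4; q3-a>q5; q3-b>q4; q4-a>q6; q4-b>q4; q5-a>q5; q5-b>q7; q6-a>q8; q6-b>q3; q7-a>q5; q7-b>q9; q8-a>q1; q8-b>q3; q9-a>q10; q9-b>q9; q10-a>q11; q10-b>q7; q11-a>q5; q11-b>q7

Run two small machines in parallel and take their product. One (4 states) tracks partial matches of the forbidden pattern `aba`; the other (5 states) tracks how much of the suffix `bbaa` has currently been matched. Each combined state is a pair, one component from each; accept when both components accept.
A 12-state machine:
          a    b  
>  q0     q1   q2 
   q1     q1   q3 
   q2     q1   q4 
   q3     q5   q4 
   q4     q6   q4 
   q5     q5   q7 
   q6     q8   q3 
   q7     q5   q9 
 * q8     q1   q3 
   q9    q10   q9 
   q10   q11   q7 
   q11    q5   q7 
(> = start, * = accepting)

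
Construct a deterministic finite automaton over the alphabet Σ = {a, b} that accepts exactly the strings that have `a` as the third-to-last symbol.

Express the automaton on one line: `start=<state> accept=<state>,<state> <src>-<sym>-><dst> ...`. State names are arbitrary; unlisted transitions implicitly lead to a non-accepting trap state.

A DFA must remember the last 3 symbols (since which symbol is third-to-last isn't known until the input ends). Use one state per possible window of the last ≤3 symbols; accept from those whose window starts with `a`.
15 states suffice.
          a    b  
>  q0     q1   q2 
   q1     q3   q4 
   q2     q5   q6 
   q3     q7   q8 
   q4     q9  q10 
   q5    q11  q12 
   q6    q13  q14 
 * q7     q7   q8 
 * q8     q9  q10 
 * q9    q11  q12 
 * q10   q13  q14 
   q11    q7   q8 
   q12    q9  q10 
   q13   q11  q12 
   q14   q13  q14 
(> = start, * = accepting)

start=q0 accept=q7,q8,q9,q10 q0-a->q1 q0-b->q2 q1-a->q3 q1-b->q4 q2-a->q5 q2-b->q6 q3-a->q7 q3-b->q8 q4-a->q9 q4-b->q10 q5-a->q11 q5-b->q12 q6-a->q13 q6-b->q14 q7-a->q7 q7-b->q8 q8-a->q9 q8-b->q10 q9-a->q11 q9-b->q12 q10-a->q13 q10-b->q14 q11-a->q7 q11-b->q8 q12-a->q9 q12-b->q10 q13-a->q11 q13-b->q12 q14-a->q13 q14-b->q14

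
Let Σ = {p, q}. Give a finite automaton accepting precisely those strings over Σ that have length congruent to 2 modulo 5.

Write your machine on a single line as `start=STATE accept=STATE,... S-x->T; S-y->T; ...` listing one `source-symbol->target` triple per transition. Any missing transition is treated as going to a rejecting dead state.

Count input length modulo 5: every symbol advances one step around the cycle S0 → S1 → S2 → S3 → S4 → S0. Accept at S2.
5 states suffice.
        p   q  
>  S0   S1  S1 
   S1   S2  S2 
 * S2   S3  S3 
   S3   S4  S4 
   S4   S0  S0 
(> = start, * = accepting)

start=S0; accept=S2; S0-p->S1; S0-q->S1; S1-p->S2; S1-q->S2; S2-p->S3; S2-q->S3; S3-p->S4; S3-q->S4; S4-p->S0; S4-q->S0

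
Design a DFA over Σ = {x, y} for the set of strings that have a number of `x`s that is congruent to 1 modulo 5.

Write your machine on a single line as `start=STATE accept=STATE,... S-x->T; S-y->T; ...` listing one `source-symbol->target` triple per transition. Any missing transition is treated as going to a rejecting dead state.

The only thing that matters is how many `x`s have appeared, reduced mod 5. Use one state per residue: s0 for 0, …, s4 for 4. Reading `x` moves to the next residue; anything else stays put. s1 is accepting.
5 states suffice.
        x   y  
>  s0   s1  s0 
 * s1   s2  s1 
   s2   s3  s2 
   s3   s4  s3 
   s4   s0  s4 
(> = start, * = accepting)

start=s0; accept=s1; s0-x->s1; s0-y->s0; s1-x->s2; s1-y->s1; s2-x->s3; s2-y->s2; s3-x->s4; s3-y->s3; s4-x->s0; s4-y->s4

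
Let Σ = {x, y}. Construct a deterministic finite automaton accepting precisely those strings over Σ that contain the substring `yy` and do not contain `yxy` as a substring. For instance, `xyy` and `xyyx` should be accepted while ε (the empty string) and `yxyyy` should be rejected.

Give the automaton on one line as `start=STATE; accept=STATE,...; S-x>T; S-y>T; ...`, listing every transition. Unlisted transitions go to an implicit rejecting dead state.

start=q0; accept=q3,q5,q8; q0-x>q0; q0-y>q1; q1-x>q2; q1-y>q3; q2-x>q0; q2-y>q4; q3-x>q5; q3-y>q3; q4-x>q6; q4-y>q7; q5-x>q8; q5-y>q7; q6-x>q6; q6-y>q4; q7-x>q7; q7-y>q7; q8-x>q8; q8-y>q3

Handle the two conditions separately and then intersect. The first has 3 states tracking whether and how much of `yy` has been seen; the second has 4 states tracking partial matches of the forbidden pattern `yxy`. A product state is a pair (one from each), accepting exactly when both do.
A 9-state machine:
        x   y  
>  q0   q0  q1 
   q1   q2  q3 
   q2   q0  q4 
 * q3   q5  q3 
   q4   q6  q7 
 * q5   q8  q7 
   q6   q6  q4 
   q7   q7  q7 
 * q8   q8  q3 
(> = start, * = accepting)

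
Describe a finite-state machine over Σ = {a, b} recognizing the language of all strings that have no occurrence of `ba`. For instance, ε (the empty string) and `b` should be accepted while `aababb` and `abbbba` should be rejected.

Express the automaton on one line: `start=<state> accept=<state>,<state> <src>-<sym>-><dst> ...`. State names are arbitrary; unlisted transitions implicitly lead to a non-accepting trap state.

start=s0 accept=s0,s1 s0-a->s0 s0-b->s1 s1-a->s2 s1-b->s1 s2-a->s2 s2-b->s2

This is the complement of 'contains `ba`'. Use the same substring-matching states — s0 through s2 holding how much of `ba` has just been matched — but flip the accepting set: everything except the trap s2 accepts.
With 3 states:
        a   b  
>* s0   s0  s1 
 * s1   s2  s1 
   s2   s2  s2 
(> = start, * = accepting)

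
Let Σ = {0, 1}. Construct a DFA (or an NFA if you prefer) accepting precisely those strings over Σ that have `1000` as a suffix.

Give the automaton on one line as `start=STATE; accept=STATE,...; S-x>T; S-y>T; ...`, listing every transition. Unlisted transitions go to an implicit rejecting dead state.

start=S0; accept=S4; S0-0>S0; S0-1>S1; S1-0>S2; S1-1>S1; S2-0>S3; S2-1>S1; S3-0>S4; S3-1>S1; S4-0>S0; S4-1>S1

Let each state record the length of the longest suffix of the input read so far that is also a prefix of `1000`. S1 means the last symbol is `1`; S2 means the last 2 symbols are `10`; S3 means the last 3 symbols are `100`; S4 means the last 4 symbols are `1000`. Accept only at S4, where the string currently ends in `1000`.
5 states suffice.
        0   1  
>  S0   S0  S1 
   S1   S2  S1 
   S2   S3  S1 
   S3   S4  S1 
 * S4   S0  S1 
(> = start, * = accepting)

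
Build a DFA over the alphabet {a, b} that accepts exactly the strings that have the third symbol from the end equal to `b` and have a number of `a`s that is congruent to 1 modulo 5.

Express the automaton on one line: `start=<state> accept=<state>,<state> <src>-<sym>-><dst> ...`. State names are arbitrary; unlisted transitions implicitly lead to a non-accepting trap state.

Run two small machines in parallel and take their product. One (15 states) tracks the last 3 symbols read; the other (5 states) tracks the count of `a`s modulo 5. Each combined state is a pair, one component from each; accept when both components accept. Equivalent product states are then merged.
          a    b  
>  q0     q1   q2 
   q1     q3   q4 
   q2     q5   q6 
   q3     q7   q3 
   q4     q3   q8 
   q5     q3   q9 
   q6    q10   q6 
   q7    q11   q7 
   q8     q3  q12 
 * q9     q3   q8 
 * q10    q3   q9 
   q11    q0  q13 
 * q12    q3  q12 
   q13   q14  q13 
   q14   q15   q2 
 * q15    q3   q4 
(> = start, * = accepting)

start=q0 accept=q9,q10,q12,q15 q0-a->q1 q0-b->q2 q1-a->q3 q1-b->q4 q2-a->q5 q2-b->q6 q3-a->q7 q3-b->q3 q4-a->q3 q4-b->q8 q5-a->q3 q5-b->q9 q6-a->q10 q6-b->q6 q7-a->q11 q7-b->q7 q8-a->q3 q8-b->q12 q9-a->q3 q9-b->q8 q10-a->q3 q10-b->q9 q11-a->q0 q11-b->q13 q12-a->q3 q12-b->q12 q13-a->q14 q13-b->q13 q14-a->q15 q14-b->q2 q15-a->q3 q15-b->q4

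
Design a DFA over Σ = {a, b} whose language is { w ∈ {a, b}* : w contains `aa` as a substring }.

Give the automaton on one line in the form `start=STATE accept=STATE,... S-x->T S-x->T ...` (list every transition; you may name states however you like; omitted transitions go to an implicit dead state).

start=q0 accept=q2 q0-a->q1 q0-b->q0 q1-a->q2 q1-b->q0 q2-a->q2 q2-b->q2

States q0..q1 record the length of the longest prefix of `aa` that matches the current input suffix. Reaching q2 means `aa` has been seen, and we stay there forever. Accept from q2.
3 states suffice.
        a   b  
>  q0   q1  q0 
   q1   q2  q0 
 * q2   q2  q2 
(> = start, * = accepting)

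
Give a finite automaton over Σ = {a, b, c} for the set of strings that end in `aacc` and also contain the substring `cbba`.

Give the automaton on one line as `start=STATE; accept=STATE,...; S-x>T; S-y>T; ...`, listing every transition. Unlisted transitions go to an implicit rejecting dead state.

Handle the two conditions separately and then intersect. One (5 states) tracks how much of the suffix `aacc` has currently been matched; the other (5 states) tracks whether and how much of `cbba` has been seen. Each combined state is a pair, one component from each; accept when both components accept.
With 13 states:
          a    b    c  
>  q0     q1   q0   q2 
   q1     q3   q0   q2 
   q2     q1   q4   q2 
   q3     q3   q0   q5 
   q4     q1   q6   q2 
   q5     q1   q4   q7 
   q6     q8   q0   q2 
   q7     q1   q4   q2 
   q8     q9  q10  q10 
   q9     q9  q10  q11 
   q10    q8  q10  q10 
   q11    q8  q10  q12 
 * q12    q8  q10  q10 
(> = start, * = accepting)

start=q0; accept=q12; q0-a>q1; q0-b>q0; q0-c>q2; q1-a>q3; q1-b>q0; q1-c>q2; q2-a>q1; q2-b>q4; q2-c>q2; q3-a>q3; q3-b>q0; q3-c>q5; q4-a>q1; q4-b>q6; q4-c>q2; q5-a>q1; q5-b>q4; q5-c>q7; q6-a>q8; q6-b>q0; q6-c>q2; q7-a>q1; q7-b>q4; q7-c>q2; q8-a>q9; q8-b>q10; q8-c>q10; q9-a>q9; q9-b>q10; q9-c>q11; q10-a>q8; q10-b>q10; q10-c>q10; q11-a>q8; q11-b>q10; q11-c>q12; q12-a>q8; q12-b>q10; q12-c>q10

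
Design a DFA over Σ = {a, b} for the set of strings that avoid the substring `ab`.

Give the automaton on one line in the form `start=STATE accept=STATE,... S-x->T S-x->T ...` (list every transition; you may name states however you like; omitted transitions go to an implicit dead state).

start=q0 accept=q0,q1 q0-a->q1 q0-b->q0 q1-a->q1 q1-b->q2 q2-a->q2 q2-b->q2

This is the complement of 'contains `ab`'. Use the same substring-matching states — q0 through q2 holding how much of `ab` has just been matched — but flip the accepting set: everything except the trap q2 accepts.
        a   b  
>* q0   q1  q0 
 * q1   q1  q2 
   q2   q2  q2 
(> = start, * = accepting)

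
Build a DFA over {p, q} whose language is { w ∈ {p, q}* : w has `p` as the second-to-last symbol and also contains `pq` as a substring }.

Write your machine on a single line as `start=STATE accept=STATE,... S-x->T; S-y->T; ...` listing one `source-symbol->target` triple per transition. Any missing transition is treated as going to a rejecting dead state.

start=S0; accept=S2,S5; S0-p->S1; S0-q->S0; S1-p->S1; S1-q->S2; S2-p->S3; S2-q->S4; S3-p->S5; S3-q->S2; S4-p->S3; S4-q->S4; S5-p->S5; S5-q->S2

Build one automaton per condition and run them in lockstep. The first has 7 states tracking the last 2 symbols read; the second has 3 states tracking whether and how much of `pq` has been seen. A product state is a pair (one from each), accepting exactly when both do. Minimizing collapses redundant product states.
A 6-state machine:
        p   q  
>  S0   S1  S0 
   S1   S1  S2 
 * S2   S3  S4 
   S3   S5  S2 
   S4   S3  S4 
 * S5   S5  S2 
(> = start, * = accepting)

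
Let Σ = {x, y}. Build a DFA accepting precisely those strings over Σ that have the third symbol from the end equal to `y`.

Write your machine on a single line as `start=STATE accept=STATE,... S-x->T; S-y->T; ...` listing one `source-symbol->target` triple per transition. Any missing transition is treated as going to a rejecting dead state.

start=A; accept=L,M,N,O; A-x->B; A-y->C; B-x->D; B-y->E; C-x->F; C-y->G; D-x->H; D-y->I; E-x->J; E-y->K; F-x->L; F-y->M; G-x->N; G-y->O; H-x->H; H-y->I; I-x->J; I-y->K; J-x->L; J-y->M; K-x->N; K-y->O; L-x->H; L-y->I; M-x->J; M-y->K; N-x->L; N-y->M; O-x->N; O-y->O

Because acceptance depends on a position counted from the end, the machine has to buffer the most recent 3 symbols. Make each state the string of the last up-to-3 symbols read; on input `x` shift the window left and append `x`. Accept when the buffered window has length 3 and begins with `y`.
With 15 states:
       x  y 
>  A   B  C 
   B   D  E 
   C   F  G 
   D   H  I 
   E   J  K 
   F   L  M 
   G   N  O 
   H   H  I 
   I   J  K 
   J   L  M 
   K   N  O 
 * L   H  I 
 * M   J  K 
 * N   L  M 
 * O   N  O 
(> = start, * = accepting)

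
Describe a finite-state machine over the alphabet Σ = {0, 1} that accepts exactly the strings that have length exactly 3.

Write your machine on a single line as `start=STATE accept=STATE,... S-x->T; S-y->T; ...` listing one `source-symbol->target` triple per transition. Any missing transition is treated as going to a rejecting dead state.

start=s0; accept=s3; s0-0->s1; s0-1->s1; s1-0->s2; s1-1->s2; s2-0->s3; s2-1->s3; s3-0->s4; s3-1->s4; s4-0->s4; s4-1->s4

Count input length up to 4: every symbol moves from s0 toward s4, which means 'more than 3' and absorbs. Accept from {s3}.
A 5-state machine:
        0   1  
>  s0   s1  s1 
   s1   s2  s2 
   s2   s3  s3 
 * s3   s4  s4 
   s4   s4  s4 
(> = start, * = accepting)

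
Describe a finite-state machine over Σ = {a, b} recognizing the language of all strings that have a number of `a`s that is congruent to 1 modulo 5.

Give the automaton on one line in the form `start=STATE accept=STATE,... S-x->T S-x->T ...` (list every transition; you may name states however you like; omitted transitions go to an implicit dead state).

The only thing that matters is how many `a`s have appeared, reduced mod 5. Use one state per residue: q0 for 0, …, q4 for 4. Reading `a` moves to the next residue; anything else stays put. q1 is accepting.
With 5 states:
        a   b  
>  q0   q1  q0 
 * q1   q2  q1 
   q2   q3  q2 
   q3   q4  q3 
   q4   q0  q4 
(> = start, * = accepting)

start=q0 accept=q1 q0-a->q1 q0-b->q0 q1-a->q2 q1-b->q1 q2-a->q3 q2-b->q2 q3-a->q4 q3-b->q3 q4-a->q0 q4-b->q4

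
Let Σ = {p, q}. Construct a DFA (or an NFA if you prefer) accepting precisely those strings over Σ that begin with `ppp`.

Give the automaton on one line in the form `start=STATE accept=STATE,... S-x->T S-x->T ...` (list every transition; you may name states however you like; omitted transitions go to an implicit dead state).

Walk along `ppp` while the input agrees: from A take `p` to B, and so on. Any deviation drops to the rejecting sink E. Once D is reached the prefix is confirmed and every continuation is accepted.
A 5-state machine:
       p  q 
>  A   B  E 
   B   C  E 
   C   D  E 
 * D   D  D 
   E   E  E 
(> = start, * = accepting)

start=A accept=D A-p->B A-q->E B-p->C B-q->E C-p->D C-q->E D-p->D D-q->D E-p->E E-q->E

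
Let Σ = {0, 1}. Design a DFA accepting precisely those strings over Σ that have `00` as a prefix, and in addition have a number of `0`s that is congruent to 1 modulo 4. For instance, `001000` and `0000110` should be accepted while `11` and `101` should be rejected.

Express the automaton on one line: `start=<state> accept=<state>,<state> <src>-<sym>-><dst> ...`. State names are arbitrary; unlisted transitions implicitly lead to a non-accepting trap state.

Build one automaton per condition and run them in lockstep. One (4 states) tracks whether the input so far still matches the prefix `00`; the other (4 states) tracks the count of `0`s modulo 4. Each combined state is a pair, one component from each; accept when both components accept. Minimizing collapses redundant product states.
A 7-state machine:
        0   1  
>  S0   S1  S2 
   S1   S3  S2 
   S2   S2  S2 
   S3   S4  S3 
   S4   S5  S4 
   S5   S6  S5 
 * S6   S3  S6 
(> = start, * = accepting)

start=S0 accept=S6 S0-0->S1 S0-1->S2 S1-0->S3 S1-1->S2 S2-0->S2 S2-1->S2 S3-0->S4 S3-1->S3 S4-0->S5 S4-1->S4 S5-0->S6 S5-1->S5 S6-0->S3 S6-1->S6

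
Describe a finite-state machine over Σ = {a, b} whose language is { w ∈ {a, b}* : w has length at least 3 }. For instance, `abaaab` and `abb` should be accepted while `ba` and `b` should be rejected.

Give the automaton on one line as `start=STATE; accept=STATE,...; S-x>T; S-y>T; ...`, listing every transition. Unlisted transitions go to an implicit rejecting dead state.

start=q0; accept=q3,q4; q0-a>q1; q0-b>q1; q1-a>q2; q1-b>q2; q2-a>q3; q2-b>q3; q3-a>q4; q3-b>q4; q4-a>q4; q4-b>q4

We only need to distinguish lengths 0, 1, …, 3, and '>3'. Chain q0 → q1 → q2 → q3 → q4 on every symbol, with q4 looping. Accepting states: {q3, q4}.
        a   b  
>  q0   q1  q1 
   q1   q2  q2 
   q2   q3  q3 
 * q3   q4  q4 
 * q4   q4  q4 
(> = start, * = accepting)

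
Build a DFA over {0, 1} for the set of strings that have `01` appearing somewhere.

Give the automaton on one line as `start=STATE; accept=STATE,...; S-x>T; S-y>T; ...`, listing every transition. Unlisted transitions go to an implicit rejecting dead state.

start=q0; accept=q2; q0-0>q1; q0-1>q0; q1-0>q1; q1-1>q2; q2-0>q2; q2-1>q2

States q0..q1 record the length of the longest prefix of `01` that matches the current input suffix. Reaching q2 means `01` has been seen, and we stay there forever. Accept from q2.
        0   1  
>  q0   q1  q0 
   q1   q1  q2 
 * q2   q2  q2 
(> = start, * = accepting)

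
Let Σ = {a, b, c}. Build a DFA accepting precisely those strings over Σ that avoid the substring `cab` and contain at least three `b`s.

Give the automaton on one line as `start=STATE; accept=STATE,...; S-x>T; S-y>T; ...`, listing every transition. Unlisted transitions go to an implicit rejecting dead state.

Run two small machines in parallel and take their product. One (4 states) tracks partial matches of the forbidden pattern `cab`; the other (5 states) tracks the count of `b`s, saturating at 4. Each combined state is a pair, one component from each; accept when both components accept.
With 19 states:
          a    b    c  
>  q0     q0   q1   q2 
   q1     q1   q3   q4 
   q2     q5   q1   q2 
   q3     q3   q6   q7 
   q4     q8   q3   q4 
   q5     q0   q9   q2 
 * q6     q6  q10  q11 
   q7    q12   q6   q7 
   q8     q1  q13   q4 
   q9     q9  q13   q9 
 * q10   q10  q10  q14 
 * q11   q15  q10  q11 
   q12    q3  q16   q7 
   q13   q13  q16  q13 
 * q14   q17  q10  q14 
 * q15    q6  q18  q11 
   q16   q16  q18  q16 
 * q17   q10  q18  q14 
   q18   q18  q18  q18 
(> = start, * = accepting)

start=q0; accept=q6,q10,q11,q14,q15,q17; q0-a>q0; q0-b>q1; q0-c>q2; q1-a>q1; q1-b>q3; q1-c>q4; q2-a>q5; q2-b>q1; q2-c>q2; q3-a>q3; q3-b>q6; q3-c>q7; q4-a>q8; q4-b>q3; q4-c>q4; q5-a>q0; q5-b>q9; q5-c>q2; q6-a>q6; q6-b>q10; q6-c>q11; q7-a>q12; q7-b>q6; q7-c>q7; q8-a>q1; q8-b>q13; q8-c>q4; q9-a>q9; q9-b>q13; q9-c>q9; q10-a>q10; q10-b>q10; q10-c>q14; q11-a>q15; q11-b>q10; q11-c>q11; q12-a>q3; q12-b>q16; q12-c>q7; q13-a>q13; q13-b>q16; q13-c>q13; q14-a>q17; q14-b>q10; q14-c>q14; q15-a>q6; q15-b>q18; q15-c>q11; q16-a>q16; q16-b>q18; q16-c>q16; q17-a>q10; q17-b>q18; q17-c>q14; q18-a>q18; q18-b>q18; q18-c>q18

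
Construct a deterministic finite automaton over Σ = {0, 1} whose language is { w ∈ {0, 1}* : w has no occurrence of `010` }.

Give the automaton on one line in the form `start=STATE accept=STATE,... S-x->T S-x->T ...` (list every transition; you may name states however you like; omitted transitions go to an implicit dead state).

start=s0 accept=s0,s1,s2 s0-0->s1 s0-1->s0 s1-0->s1 s1-1->s2 s2-0->s3 s2-1->s0 s3-0->s3 s3-1->s3

This is the complement of 'contains `010`'. Use the same substring-matching states — s0 through s3 holding how much of `010` has just been matched — but flip the accepting set: everything except the trap s3 accepts.
        0   1  
>* s0   s1  s0 
 * s1   s1  s2 
 * s2   s3  s0 
   s3   s3  s3 
(> = start, * = accepting)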